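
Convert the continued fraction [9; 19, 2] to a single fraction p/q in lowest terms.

Using pₖ = aₖpₖ₋₁ + pₖ₋₂ and qₖ = aₖqₖ₋₁ + qₖ₋₂:
  k=0: a=9, p=9, q=1
  k=1: a=19, p=172, q=19
  k=2: a=2, p=353, q=39

353/39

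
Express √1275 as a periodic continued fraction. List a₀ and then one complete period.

a₀ = ⌊√1275⌋ = 35.
With m₀=0, d₀=1 and mₖ₊₁ = dₖaₖ − mₖ, dₖ₊₁ = (n − mₖ₊₁²)/dₖ, aₖ₊₁ = ⌊(a₀+mₖ₊₁)/dₖ₊₁⌋:
  k=1: m=35, d=50, a=1
  k=2: m=15, d=21, a=2
  k=3: m=27, d=26, a=2
  k=4: m=25, d=25, a=2
  k=5: m=25, d=26, a=2
  k=6: m=27, d=21, a=2
  k=7: m=15, d=50, a=1
  k=8: m=35, d=1, a=70
d=1 and a=2a₀=70 at k=8, so the next step gives (m, d) = (35, 50) again — its k=1 value — and the period has length 8.

[35; 1, 2, 2, 2, 2, 2, 1, 70]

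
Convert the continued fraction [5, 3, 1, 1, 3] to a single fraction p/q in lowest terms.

Fold from the inside: start with 3/1.
  1 + 1/3 = 4/3
  1 + 3/4 = 7/4
  3 + 4/7 = 25/7
  5 + 7/25 = 132/25

132/25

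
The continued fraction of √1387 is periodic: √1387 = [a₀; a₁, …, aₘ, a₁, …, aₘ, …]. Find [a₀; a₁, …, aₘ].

[37; 4, 8, 37, 8, 4, 74]

a₀ = ⌊√1387⌋ = 37.
With m₀=0, d₀=1 and mₖ₊₁ = dₖaₖ − mₖ, dₖ₊₁ = (n − mₖ₊₁²)/dₖ, aₖ₊₁ = ⌊(a₀+mₖ₊₁)/dₖ₊₁⌋:
  k=1: m=37, d=18, a=4
  k=2: m=35, d=9, a=8
  k=3: m=37, d=2, a=37
  k=4: m=37, d=9, a=8
  k=5: m=35, d=18, a=4
  k=6: m=37, d=1, a=74
d=1 and a=2a₀=74 at k=6, so the next step gives (m, d) = (37, 18) again — its k=1 value — and the period has length 6.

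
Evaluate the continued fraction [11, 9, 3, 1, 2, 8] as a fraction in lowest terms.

Fold from the inside: start with 8/1.
  2 + 1/8 = 17/8
  1 + 8/17 = 25/17
  3 + 17/25 = 92/25
  9 + 25/92 = 853/92
  11 + 92/853 = 9475/853

9475/853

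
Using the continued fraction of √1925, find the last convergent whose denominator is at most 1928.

30844/703

√1925 = [43; 1, 6, 1, 86, …] (period length 4).
Convergents:
  p_0/q_0 = 43/1
  p_1/q_1 = 44/1
  p_2/q_2 = 307/7
  p_3/q_3 = 351/8
  p_4/q_4 = 30493/695
  p_5/q_5 = 30844/703
  p_6/q_6 = 215557/4913
q_5 = 703 ≤ 1928 < 4913 = q_6, so the answer is 30844/703.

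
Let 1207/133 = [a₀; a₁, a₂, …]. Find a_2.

3

1207 = 9·133 + 10   →  a_0 = 9
133 = 13·10 + 3   →  a_1 = 13
10 = 3·3 + 1   →  a_2 = 3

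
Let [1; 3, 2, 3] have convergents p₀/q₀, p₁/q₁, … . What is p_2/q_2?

9/7

Using pₖ = aₖpₖ₋₁ + pₖ₋₂, qₖ = aₖqₖ₋₁ + qₖ₋₂ (with p₋₁=1, p₋₂=0, q₋₁=0, q₋₂=1):
  k=0: a=1, p=1, q=1
  k=1: a=3, p=4, q=3
  k=2: a=2, p=9, q=7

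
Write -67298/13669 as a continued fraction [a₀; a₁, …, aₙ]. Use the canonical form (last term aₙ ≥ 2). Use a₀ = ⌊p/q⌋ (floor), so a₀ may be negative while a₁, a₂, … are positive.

[-5; 13, 18, 19, 3]

-67298 = -5·13669 + 1047
13669 = 13·1047 + 58
1047 = 18·58 + 3
58 = 19·3 + 1
3 = 3·1 + 0  (stop)
So -67298/13669 = [-5; 13, 18, 19, 3].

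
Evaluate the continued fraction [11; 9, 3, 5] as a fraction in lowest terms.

1655/149

Fold from the inside: start with 5/1.
  3 + 1/5 = 16/5
  9 + 5/16 = 149/16
  11 + 16/149 = 1655/149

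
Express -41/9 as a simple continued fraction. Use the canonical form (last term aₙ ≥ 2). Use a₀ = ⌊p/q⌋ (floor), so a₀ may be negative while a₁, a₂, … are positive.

-41 = -5·9 + 4
9 = 2·4 + 1
4 = 4·1 + 0  (stop)
So -41/9 = [-5; 2, 4].

[-5; 2, 4]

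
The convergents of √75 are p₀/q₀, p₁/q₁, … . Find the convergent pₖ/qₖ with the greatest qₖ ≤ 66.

√75 = [8; 1, 1, 1, 16, …] (period length 4).
Convergents:
  p_0/q_0 = 8/1
  p_1/q_1 = 9/1
  p_2/q_2 = 17/2
  p_3/q_3 = 26/3
  p_4/q_4 = 433/50
  p_5/q_5 = 459/53
  p_6/q_6 = 892/103
q_5 = 53 ≤ 66 < 103 = q_6, so the answer is 459/53.

459/53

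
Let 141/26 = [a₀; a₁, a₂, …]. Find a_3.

1

141 = 5·26 + 11   →  a_0 = 5
26 = 2·11 + 4   →  a_1 = 2
11 = 2·4 + 3   →  a_2 = 2
4 = 1·3 + 1   →  a_3 = 1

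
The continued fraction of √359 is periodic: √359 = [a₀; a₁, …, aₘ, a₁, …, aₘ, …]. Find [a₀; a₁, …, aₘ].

a₀ = ⌊√359⌋ = 18.
With m₀=0, d₀=1 and mₖ₊₁ = dₖaₖ − mₖ, dₖ₊₁ = (n − mₖ₊₁²)/dₖ, aₖ₊₁ = ⌊(a₀+mₖ₊₁)/dₖ₊₁⌋:
  k=1: m=18, d=35, a=1
  k=2: m=17, d=2, a=17
  k=3: m=17, d=35, a=1
  k=4: m=18, d=1, a=36
d=1 and a=2a₀=36 at k=4, so the next step gives (m, d) = (18, 35) again — its k=1 value — and the period has length 4.

[18; 1, 17, 1, 36]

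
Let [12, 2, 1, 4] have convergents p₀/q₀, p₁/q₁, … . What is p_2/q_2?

37/3

Using pₖ = aₖpₖ₋₁ + pₖ₋₂, qₖ = aₖqₖ₋₁ + qₖ₋₂ (with p₋₁=1, p₋₂=0, q₋₁=0, q₋₂=1):
  k=0: a=12, p=12, q=1
  k=1: a=2, p=25, q=2
  k=2: a=1, p=37, q=3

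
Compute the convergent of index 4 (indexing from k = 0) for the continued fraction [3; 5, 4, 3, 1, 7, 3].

284/89

Using pₖ = aₖpₖ₋₁ + pₖ₋₂, qₖ = aₖqₖ₋₁ + qₖ₋₂ (with p₋₁=1, p₋₂=0, q₋₁=0, q₋₂=1):
  k=0: a=3, p=3, q=1
  k=1: a=5, p=16, q=5
  k=2: a=4, p=67, q=21
  k=3: a=3, p=217, q=68
  k=4: a=1, p=284, q=89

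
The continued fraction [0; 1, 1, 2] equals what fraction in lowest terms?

Using pₖ = aₖpₖ₋₁ + pₖ₋₂ and qₖ = aₖqₖ₋₁ + qₖ₋₂:
  k=0: a=0, p=0, q=1
  k=1: a=1, p=1, q=1
  k=2: a=1, p=1, q=2
  k=3: a=2, p=3, q=5

3/5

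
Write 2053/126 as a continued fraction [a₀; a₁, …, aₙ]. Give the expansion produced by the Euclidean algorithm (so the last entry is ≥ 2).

2053 = 16*126 + 37
126 = 3*37 + 15
37 = 2*15 + 7
15 = 2*7 + 1
7 = 7*1 + 0  (stop)
So 2053/126 = [16; 3, 2, 2, 7].

[16; 3, 2, 2, 7]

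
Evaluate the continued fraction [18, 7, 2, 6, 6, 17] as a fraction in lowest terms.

Using pₖ = aₖpₖ₋₁ + pₖ₋₂ and qₖ = aₖqₖ₋₁ + qₖ₋₂:
  k=0: a=18, p=18, q=1
  k=1: a=7, p=127, q=7
  k=2: a=2, p=272, q=15
  k=3: a=6, p=1759, q=97
  k=4: a=6, p=10826, q=597
  k=5: a=17, p=185801, q=10246

185801/10246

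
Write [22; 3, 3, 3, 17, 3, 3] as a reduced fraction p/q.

129558/5809

Using pₖ = aₖpₖ₋₁ + pₖ₋₂ and qₖ = aₖqₖ₋₁ + qₖ₋₂:
  k=0: a=22, p=22, q=1
  k=1: a=3, p=67, q=3
  k=2: a=3, p=223, q=10
  k=3: a=3, p=736, q=33
  k=4: a=17, p=12735, q=571
  k=5: a=3, p=38941, q=1746
  k=6: a=3, p=129558, q=5809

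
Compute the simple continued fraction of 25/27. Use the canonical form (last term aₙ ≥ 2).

25 = 0×27 + 25
27 = 1×25 + 2
25 = 12×2 + 1
2 = 2×1 + 0  (stop)
So 25/27 = [0; 1, 12, 2].

[0; 1, 12, 2]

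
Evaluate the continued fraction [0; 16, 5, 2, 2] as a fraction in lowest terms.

27/437

Using pₖ = aₖpₖ₋₁ + pₖ₋₂ and qₖ = aₖqₖ₋₁ + qₖ₋₂:
  k=0: a=0, p=0, q=1
  k=1: a=16, p=1, q=16
  k=2: a=5, p=5, q=81
  k=3: a=2, p=11, q=178
  k=4: a=2, p=27, q=437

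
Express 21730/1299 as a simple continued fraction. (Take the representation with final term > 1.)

[16; 1, 2, 1, 2, 8, 14]

21730 = 16×1299 + 946
1299 = 1×946 + 353
946 = 2×353 + 240
353 = 1×240 + 113
240 = 2×113 + 14
113 = 8×14 + 1
14 = 14×1 + 0  (stop)
So 21730/1299 = [16; 1, 2, 1, 2, 8, 14].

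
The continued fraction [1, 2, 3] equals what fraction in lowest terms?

10/7

Fold from the inside: start with 3/1.
  2 + 1/3 = 7/3
  1 + 3/7 = 10/7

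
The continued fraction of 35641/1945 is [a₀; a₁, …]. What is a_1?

3

35641 = 18·1945 + 631   →  a_0 = 18
1945 = 3·631 + 52   →  a_1 = 3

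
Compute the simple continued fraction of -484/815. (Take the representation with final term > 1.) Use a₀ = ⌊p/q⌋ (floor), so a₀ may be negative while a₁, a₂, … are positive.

-484 = -1*815 + 331
815 = 2*331 + 153
331 = 2*153 + 25
153 = 6*25 + 3
25 = 8*3 + 1
3 = 3*1 + 0  (stop)
So -484/815 = [-1; 2, 2, 6, 8, 3].

[-1; 2, 2, 6, 8, 3]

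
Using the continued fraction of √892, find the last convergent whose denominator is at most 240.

6481/217

√892 = [29; 1, 6, 2, 14, 2, 6, 1, 58, …] (period length 8).
Convergents:
  p_0/q_0 = 29/1
  p_1/q_1 = 30/1
  p_2/q_2 = 209/7
  p_3/q_3 = 448/15
  p_4/q_4 = 6481/217
  p_5/q_5 = 13410/449
q_4 = 217 ≤ 240 < 449 = q_5, so the answer is 6481/217.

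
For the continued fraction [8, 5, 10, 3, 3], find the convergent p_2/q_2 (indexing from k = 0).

418/51

Using pₖ = aₖpₖ₋₁ + pₖ₋₂, qₖ = aₖqₖ₋₁ + qₖ₋₂ (with p₋₁=1, p₋₂=0, q₋₁=0, q₋₂=1):
  k=0: a=8, p=8, q=1
  k=1: a=5, p=41, q=5
  k=2: a=10, p=418, q=51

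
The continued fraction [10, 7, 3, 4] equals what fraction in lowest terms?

963/95

Using pₖ = aₖpₖ₋₁ + pₖ₋₂ and qₖ = aₖqₖ₋₁ + qₖ₋₂:
  k=0: a=10, p=10, q=1
  k=1: a=7, p=71, q=7
  k=2: a=3, p=223, q=22
  k=3: a=4, p=963, q=95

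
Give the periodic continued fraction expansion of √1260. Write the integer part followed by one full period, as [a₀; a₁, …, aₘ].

a₀ = ⌊√1260⌋ = 35.
With m₀=0, d₀=1 and mₖ₊₁ = dₖaₖ − mₖ, dₖ₊₁ = (n − mₖ₊₁²)/dₖ, aₖ₊₁ = ⌊(a₀+mₖ₊₁)/dₖ₊₁⌋:
  k=1: m=35, d=35, a=2
  k=2: m=35, d=1, a=70
d=1 and a=2a₀=70 at k=2, so the next step gives (m, d) = (35, 35) again — its k=1 value — and the period has length 2.

[35; 2, 70]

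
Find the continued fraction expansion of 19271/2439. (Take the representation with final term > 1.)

19271 = 7*2439 + 2198
2439 = 1*2198 + 241
2198 = 9*241 + 29
241 = 8*29 + 9
29 = 3*9 + 2
9 = 4*2 + 1
2 = 2*1 + 0  (stop)
So 19271/2439 = [7; 1, 9, 8, 3, 4, 2].

[7; 1, 9, 8, 3, 4, 2]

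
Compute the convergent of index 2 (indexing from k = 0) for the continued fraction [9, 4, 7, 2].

268/29

Using pₖ = aₖpₖ₋₁ + pₖ₋₂, qₖ = aₖqₖ₋₁ + qₖ₋₂ (with p₋₁=1, p₋₂=0, q₋₁=0, q₋₂=1):
  k=0: a=9, p=9, q=1
  k=1: a=4, p=37, q=4
  k=2: a=7, p=268, q=29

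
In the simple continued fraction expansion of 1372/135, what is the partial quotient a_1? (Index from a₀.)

6

1372 = 10·135 + 22   →  a_0 = 10
135 = 6·22 + 3   →  a_1 = 6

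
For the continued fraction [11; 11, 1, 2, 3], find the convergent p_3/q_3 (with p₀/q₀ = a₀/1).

388/35

Using pₖ = aₖpₖ₋₁ + pₖ₋₂, qₖ = aₖqₖ₋₁ + qₖ₋₂ (with p₋₁=1, p₋₂=0, q₋₁=0, q₋₂=1):
  k=0: a=11, p=11, q=1
  k=1: a=11, p=122, q=11
  k=2: a=1, p=133, q=12
  k=3: a=2, p=388, q=35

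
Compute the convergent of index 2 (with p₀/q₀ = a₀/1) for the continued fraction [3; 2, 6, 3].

Using pₖ = aₖpₖ₋₁ + pₖ₋₂, qₖ = aₖqₖ₋₁ + qₖ₋₂ (with p₋₁=1, p₋₂=0, q₋₁=0, q₋₂=1):
  k=0: a=3, p=3, q=1
  k=1: a=2, p=7, q=2
  k=2: a=6, p=45, q=13

45/13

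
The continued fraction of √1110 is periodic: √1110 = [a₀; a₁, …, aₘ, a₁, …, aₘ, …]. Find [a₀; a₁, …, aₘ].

a₀ = ⌊√1110⌋ = 33.

[33; 3, 6, 3, 66]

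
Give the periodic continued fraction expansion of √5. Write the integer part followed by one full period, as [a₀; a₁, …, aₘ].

a₀ = ⌊√5⌋ = 2.

[2; 4]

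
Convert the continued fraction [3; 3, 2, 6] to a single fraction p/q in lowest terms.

Fold from the inside: start with 6/1.
  2 + 1/6 = 13/6
  3 + 6/13 = 45/13
  3 + 13/45 = 148/45

148/45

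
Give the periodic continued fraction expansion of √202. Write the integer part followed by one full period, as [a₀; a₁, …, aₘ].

[14; 4, 1, 2, 2, 1, 4, 28]

a₀ = ⌊√202⌋ = 14.
With m₀=0, d₀=1 and mₖ₊₁ = dₖaₖ − mₖ, dₖ₊₁ = (n − mₖ₊₁²)/dₖ, aₖ₊₁ = ⌊(a₀+mₖ₊₁)/dₖ₊₁⌋:
  k=1: m=14, d=6, a=4
  k=2: m=10, d=17, a=1
  k=3: m=7, d=9, a=2
  k=4: m=11, d=9, a=2
  k=5: m=7, d=17, a=1
  k=6: m=10, d=6, a=4
  k=7: m=14, d=1, a=28
d=1 and a=2a₀=28 at k=7, so the next step gives (m, d) = (14, 6) again — its k=1 value — and the period has length 7.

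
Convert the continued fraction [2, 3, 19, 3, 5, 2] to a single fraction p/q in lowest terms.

4802/2063

Fold from the inside: start with 2/1.
  5 + 1/2 = 11/2
  3 + 2/11 = 35/11
  19 + 11/35 = 676/35
  3 + 35/676 = 2063/676
  2 + 676/2063 = 4802/2063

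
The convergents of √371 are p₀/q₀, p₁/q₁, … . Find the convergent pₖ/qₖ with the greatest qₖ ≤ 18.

77/4

√371 = [19; 3, 1, 4, 1, 3, 38, …] (period length 6).
Convergents:
  p_0/q_0 = 19/1
  p_1/q_1 = 58/3
  p_2/q_2 = 77/4
  p_3/q_3 = 366/19
q_2 = 4 ≤ 18 < 19 = q_3, so the answer is 77/4.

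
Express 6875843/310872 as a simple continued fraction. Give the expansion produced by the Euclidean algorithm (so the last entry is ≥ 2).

[22; 8, 2, 12, 15, 1, 6, 13]

6875843 = 22×310872 + 36659
310872 = 8×36659 + 17600
36659 = 2×17600 + 1459
17600 = 12×1459 + 92
1459 = 15×92 + 79
92 = 1×79 + 13
79 = 6×13 + 1
13 = 13×1 + 0  (stop)
So 6875843/310872 = [22; 8, 2, 12, 15, 1, 6, 13].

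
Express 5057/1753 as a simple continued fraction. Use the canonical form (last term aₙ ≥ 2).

[2; 1, 7, 1, 2, 9, 3, 2]

5057 = 2*1753 + 1551
1753 = 1*1551 + 202
1551 = 7*202 + 137
202 = 1*137 + 65
137 = 2*65 + 7
65 = 9*7 + 2
7 = 3*2 + 1
2 = 2*1 + 0  (stop)
So 5057/1753 = [2; 1, 7, 1, 2, 9, 3, 2].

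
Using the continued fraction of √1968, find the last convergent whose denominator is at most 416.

√1968 = [44; 2, 1, 3, 5, 3, 1, 2, 88, …] (period length 8).
Convergents:
  p_0/q_0 = 44/1
  p_1/q_1 = 89/2
  p_2/q_2 = 133/3
  p_3/q_3 = 488/11
  p_4/q_4 = 2573/58
  p_5/q_5 = 8207/185
  p_6/q_6 = 10780/243
  p_7/q_7 = 29767/671
q_6 = 243 ≤ 416 < 671 = q_7, so the answer is 10780/243.

10780/243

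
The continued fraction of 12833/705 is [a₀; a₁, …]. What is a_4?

12833 = 18·705 + 143   →  a_0 = 18
705 = 4·143 + 133   →  a_1 = 4
143 = 1·133 + 10   →  a_2 = 1
133 = 13·10 + 3   →  a_3 = 13
10 = 3·3 + 1   →  a_4 = 3

3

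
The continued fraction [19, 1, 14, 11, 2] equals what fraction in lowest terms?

Fold from the inside: start with 2/1.
  11 + 1/2 = 23/2
  14 + 2/23 = 324/23
  1 + 23/324 = 347/324
  19 + 324/347 = 6917/347

6917/347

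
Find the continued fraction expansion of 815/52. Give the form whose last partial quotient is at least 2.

815 = 15×52 + 35
52 = 1×35 + 17
35 = 2×17 + 1
17 = 17×1 + 0  (stop)
So 815/52 = [15; 1, 2, 17].

[15; 1, 2, 17]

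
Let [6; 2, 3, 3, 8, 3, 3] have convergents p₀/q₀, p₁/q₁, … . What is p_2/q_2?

45/7

Using pₖ = aₖpₖ₋₁ + pₖ₋₂, qₖ = aₖqₖ₋₁ + qₖ₋₂ (with p₋₁=1, p₋₂=0, q₋₁=0, q₋₂=1):
  k=0: a=6, p=6, q=1
  k=1: a=2, p=13, q=2
  k=2: a=3, p=45, q=7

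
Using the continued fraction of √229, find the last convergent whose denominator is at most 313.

1710/113

√229 = [15; 7, 1, 1, 7, 30, …] (period length 5).
Convergents:
  p_0/q_0 = 15/1
  p_1/q_1 = 106/7
  p_2/q_2 = 121/8
  p_3/q_3 = 227/15
  p_4/q_4 = 1710/113
  p_5/q_5 = 51527/3405
q_4 = 113 ≤ 313 < 3405 = q_5, so the answer is 1710/113.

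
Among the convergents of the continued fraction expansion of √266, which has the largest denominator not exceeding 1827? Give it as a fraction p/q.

√266 = [16; 3, 4, 3, 32, …] (period length 4).
Convergents:
  p_0/q_0 = 16/1
  p_1/q_1 = 49/3
  p_2/q_2 = 212/13
  p_3/q_3 = 685/42
  p_4/q_4 = 22132/1357
  p_5/q_5 = 67081/4113
q_4 = 1357 ≤ 1827 < 4113 = q_5, so the answer is 22132/1357.

22132/1357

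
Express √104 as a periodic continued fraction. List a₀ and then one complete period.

a₀ = ⌊√104⌋ = 10.
With m₀=0, d₀=1 and mₖ₊₁ = dₖaₖ − mₖ, dₖ₊₁ = (n − mₖ₊₁²)/dₖ, aₖ₊₁ = ⌊(a₀+mₖ₊₁)/dₖ₊₁⌋:
  k=1: m=10, d=4, a=5
  k=2: m=10, d=1, a=20
d=1 and a=2a₀=20 at k=2, so the next step gives (m, d) = (10, 4) again — its k=1 value — and the period has length 2.

[10; 5, 20]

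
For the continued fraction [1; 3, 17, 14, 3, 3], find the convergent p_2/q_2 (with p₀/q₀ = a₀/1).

69/52

Using pₖ = aₖpₖ₋₁ + pₖ₋₂, qₖ = aₖqₖ₋₁ + qₖ₋₂ (with p₋₁=1, p₋₂=0, q₋₁=0, q₋₂=1):
  k=0: a=1, p=1, q=1
  k=1: a=3, p=4, q=3
  k=2: a=17, p=69, q=52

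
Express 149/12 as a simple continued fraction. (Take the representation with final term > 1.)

149 = 12×12 + 5
12 = 2×5 + 2
5 = 2×2 + 1
2 = 2×1 + 0  (stop)
So 149/12 = [12; 2, 2, 2].

[12; 2, 2, 2]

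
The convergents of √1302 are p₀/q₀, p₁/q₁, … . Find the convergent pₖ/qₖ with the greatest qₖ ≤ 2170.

31212/865

√1302 = [36; 12, 72, …] (period length 2).
Convergents:
  p_0/q_0 = 36/1
  p_1/q_1 = 433/12
  p_2/q_2 = 31212/865
  p_3/q_3 = 374977/10392
q_2 = 865 ≤ 2170 < 10392 = q_3, so the answer is 31212/865.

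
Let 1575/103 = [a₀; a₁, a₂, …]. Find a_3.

1575 = 15·103 + 30   →  a_0 = 15
103 = 3·30 + 13   →  a_1 = 3
30 = 2·13 + 4   →  a_2 = 2
13 = 3·4 + 1   →  a_3 = 3

3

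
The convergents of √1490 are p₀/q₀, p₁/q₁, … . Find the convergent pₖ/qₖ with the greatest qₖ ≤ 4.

116/3

√1490 = [38; 1, 1, 1, 1, 76, …] (period length 5).
Convergents:
  p_0/q_0 = 38/1
  p_1/q_1 = 39/1
  p_2/q_2 = 77/2
  p_3/q_3 = 116/3
  p_4/q_4 = 193/5
q_3 = 3 ≤ 4 < 5 = q_4, so the answer is 116/3.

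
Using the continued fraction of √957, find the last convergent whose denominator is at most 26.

√957 = [30; 1, 14, 2, 14, 1, 60, …] (period length 6).
Convergents:
  p_0/q_0 = 30/1
  p_1/q_1 = 31/1
  p_2/q_2 = 464/15
  p_3/q_3 = 959/31
q_2 = 15 ≤ 26 < 31 = q_3, so the answer is 464/15.

464/15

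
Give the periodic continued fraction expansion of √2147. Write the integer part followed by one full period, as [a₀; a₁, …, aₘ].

a₀ = ⌊√2147⌋ = 46.
With m₀=0, d₀=1 and mₖ₊₁ = dₖaₖ − mₖ, dₖ₊₁ = (n − mₖ₊₁²)/dₖ, aₖ₊₁ = ⌊(a₀+mₖ₊₁)/dₖ₊₁⌋:
  k=1: m=46, d=31, a=2
  k=2: m=16, d=61, a=1
  k=3: m=45, d=2, a=45
  k=4: m=45, d=61, a=1
  k=5: m=16, d=31, a=2
  k=6: m=46, d=1, a=92
d=1 and a=2a₀=92 at k=6, so the next step gives (m, d) = (46, 31) again — its k=1 value — and the period has length 6.

[46; 2, 1, 45, 1, 2, 92]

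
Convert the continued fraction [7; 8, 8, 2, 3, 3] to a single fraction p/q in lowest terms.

11219/1575

Using pₖ = aₖpₖ₋₁ + pₖ₋₂ and qₖ = aₖqₖ₋₁ + qₖ₋₂:
  k=0: a=7, p=7, q=1
  k=1: a=8, p=57, q=8
  k=2: a=8, p=463, q=65
  k=3: a=2, p=983, q=138
  k=4: a=3, p=3412, q=479
  k=5: a=3, p=11219, q=1575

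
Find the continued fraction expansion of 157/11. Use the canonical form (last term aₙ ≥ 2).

157 = 14×11 + 3
11 = 3×3 + 2
3 = 1×2 + 1
2 = 2×1 + 0  (stop)
So 157/11 = [14; 3, 1, 2].

[14; 3, 1, 2]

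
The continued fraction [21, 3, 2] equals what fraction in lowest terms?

149/7

Fold from the inside: start with 2/1.
  3 + 1/2 = 7/2
  21 + 2/7 = 149/7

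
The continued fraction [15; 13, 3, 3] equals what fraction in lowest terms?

Using pₖ = aₖpₖ₋₁ + pₖ₋₂ and qₖ = aₖqₖ₋₁ + qₖ₋₂:
  k=0: a=15, p=15, q=1
  k=1: a=13, p=196, q=13
  k=2: a=3, p=603, q=40
  k=3: a=3, p=2005, q=133

2005/133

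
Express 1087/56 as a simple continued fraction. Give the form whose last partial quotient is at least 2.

1087 = 19·56 + 23
56 = 2·23 + 10
23 = 2·10 + 3
10 = 3·3 + 1
3 = 3·1 + 0  (stop)
So 1087/56 = [19; 2, 2, 3, 3].

[19; 2, 2, 3, 3]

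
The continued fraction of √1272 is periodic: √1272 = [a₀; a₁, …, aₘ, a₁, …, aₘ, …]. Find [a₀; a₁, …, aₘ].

a₀ = ⌊√1272⌋ = 35.
With m₀=0, d₀=1 and mₖ₊₁ = dₖaₖ − mₖ, dₖ₊₁ = (n − mₖ₊₁²)/dₖ, aₖ₊₁ = ⌊(a₀+mₖ₊₁)/dₖ₊₁⌋:
  k=1: m=35, d=47, a=1
  k=2: m=12, d=24, a=1
  k=3: m=12, d=47, a=1
  k=4: m=35, d=1, a=70
d=1 and a=2a₀=70 at k=4, so the next step gives (m, d) = (35, 47) again — its k=1 value — and the period has length 4.

[35; 1, 1, 1, 70]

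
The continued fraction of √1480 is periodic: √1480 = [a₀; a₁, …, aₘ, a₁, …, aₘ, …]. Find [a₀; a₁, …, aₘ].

[38; 2, 8, 19, 8, 2, 76]

a₀ = ⌊√1480⌋ = 38.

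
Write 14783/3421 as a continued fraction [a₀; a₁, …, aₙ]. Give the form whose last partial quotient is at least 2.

[4; 3, 8, 1, 6, 3, 2, 2]

14783 = 4*3421 + 1099
3421 = 3*1099 + 124
1099 = 8*124 + 107
124 = 1*107 + 17
107 = 6*17 + 5
17 = 3*5 + 2
5 = 2*2 + 1
2 = 2*1 + 0  (stop)
So 14783/3421 = [4; 3, 8, 1, 6, 3, 2, 2].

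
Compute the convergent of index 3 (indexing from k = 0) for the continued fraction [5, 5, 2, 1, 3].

Using pₖ = aₖpₖ₋₁ + pₖ₋₂, qₖ = aₖqₖ₋₁ + qₖ₋₂ (with p₋₁=1, p₋₂=0, q₋₁=0, q₋₂=1):
  k=0: a=5, p=5, q=1
  k=1: a=5, p=26, q=5
  k=2: a=2, p=57, q=11
  k=3: a=1, p=83, q=16

83/16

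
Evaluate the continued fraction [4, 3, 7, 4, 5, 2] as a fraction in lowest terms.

Using pₖ = aₖpₖ₋₁ + pₖ₋₂ and qₖ = aₖqₖ₋₁ + qₖ₋₂:
  k=0: a=4, p=4, q=1
  k=1: a=3, p=13, q=3
  k=2: a=7, p=95, q=22
  k=3: a=4, p=393, q=91
  k=4: a=5, p=2060, q=477
  k=5: a=2, p=4513, q=1045

4513/1045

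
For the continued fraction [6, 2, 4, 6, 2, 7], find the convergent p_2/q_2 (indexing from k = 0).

Using pₖ = aₖpₖ₋₁ + pₖ₋₂, qₖ = aₖqₖ₋₁ + qₖ₋₂ (with p₋₁=1, p₋₂=0, q₋₁=0, q₋₂=1):
  k=0: a=6, p=6, q=1
  k=1: a=2, p=13, q=2
  k=2: a=4, p=58, q=9

58/9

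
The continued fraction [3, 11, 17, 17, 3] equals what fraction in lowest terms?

30314/9809

Fold from the inside: start with 3/1.
  17 + 1/3 = 52/3
  17 + 3/52 = 887/52
  11 + 52/887 = 9809/887
  3 + 887/9809 = 30314/9809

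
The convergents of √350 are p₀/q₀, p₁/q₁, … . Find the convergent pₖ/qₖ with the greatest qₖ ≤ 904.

16482/881

√350 = [18; 1, 2, 2, 2, 1, 36, …] (period length 6).
Convergents:
  p_0/q_0 = 18/1
  p_1/q_1 = 19/1
  p_2/q_2 = 56/3
  p_3/q_3 = 131/7
  p_4/q_4 = 318/17
  p_5/q_5 = 449/24
  p_6/q_6 = 16482/881
  p_7/q_7 = 16931/905
q_6 = 881 ≤ 904 < 905 = q_7, so the answer is 16482/881.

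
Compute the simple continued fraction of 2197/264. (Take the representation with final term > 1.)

2197 = 8*264 + 85
264 = 3*85 + 9
85 = 9*9 + 4
9 = 2*4 + 1
4 = 4*1 + 0  (stop)
So 2197/264 = [8; 3, 9, 2, 4].

[8; 3, 9, 2, 4]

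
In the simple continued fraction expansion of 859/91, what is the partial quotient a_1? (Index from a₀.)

2

859 = 9·91 + 40   →  a_0 = 9
91 = 2·40 + 11   →  a_1 = 2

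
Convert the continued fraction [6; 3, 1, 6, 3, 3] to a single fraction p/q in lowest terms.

1765/282

Using pₖ = aₖpₖ₋₁ + pₖ₋₂ and qₖ = aₖqₖ₋₁ + qₖ₋₂:
  k=0: a=6, p=6, q=1
  k=1: a=3, p=19, q=3
  k=2: a=1, p=25, q=4
  k=3: a=6, p=169, q=27
  k=4: a=3, p=532, q=85
  k=5: a=3, p=1765, q=282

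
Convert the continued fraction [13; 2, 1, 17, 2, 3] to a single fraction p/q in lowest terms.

Fold from the inside: start with 3/1.
  2 + 1/3 = 7/3
  17 + 3/7 = 122/7
  1 + 7/122 = 129/122
  2 + 122/129 = 380/129
  13 + 129/380 = 5069/380

5069/380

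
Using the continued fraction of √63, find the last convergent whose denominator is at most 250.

1897/239

√63 = [7; 1, 14, …] (period length 2).
Convergents:
  p_0/q_0 = 7/1
  p_1/q_1 = 8/1
  p_2/q_2 = 119/15
  p_3/q_3 = 127/16
  p_4/q_4 = 1897/239
  p_5/q_5 = 2024/255
q_4 = 239 ≤ 250 < 255 = q_5, so the answer is 1897/239.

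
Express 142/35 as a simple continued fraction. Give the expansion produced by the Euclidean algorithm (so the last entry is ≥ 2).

[4; 17, 2]

142 = 4×35 + 2
35 = 17×2 + 1
2 = 2×1 + 0  (stop)
So 142/35 = [4; 17, 2].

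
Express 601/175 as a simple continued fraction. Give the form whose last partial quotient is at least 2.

[3; 2, 3, 3, 3, 2]

601 = 3×175 + 76
175 = 2×76 + 23
76 = 3×23 + 7
23 = 3×7 + 2
7 = 3×2 + 1
2 = 2×1 + 0  (stop)
So 601/175 = [3; 2, 3, 3, 3, 2].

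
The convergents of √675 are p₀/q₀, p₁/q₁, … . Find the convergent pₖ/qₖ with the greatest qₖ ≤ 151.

√675 = [25; 1, 50, …] (period length 2).
Convergents:
  p_0/q_0 = 25/1
  p_1/q_1 = 26/1
  p_2/q_2 = 1325/51
  p_3/q_3 = 1351/52
  p_4/q_4 = 68875/2651
q_3 = 52 ≤ 151 < 2651 = q_4, so the answer is 1351/52.

1351/52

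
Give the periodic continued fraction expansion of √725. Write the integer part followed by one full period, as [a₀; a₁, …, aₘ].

a₀ = ⌊√725⌋ = 26.

[26; 1, 12, 2, 12, 1, 52]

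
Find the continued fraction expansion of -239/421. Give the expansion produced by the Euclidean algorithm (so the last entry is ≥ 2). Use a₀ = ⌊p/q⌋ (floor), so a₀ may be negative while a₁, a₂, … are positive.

-239 = -1·421 + 182
421 = 2·182 + 57
182 = 3·57 + 11
57 = 5·11 + 2
11 = 5·2 + 1
2 = 2·1 + 0  (stop)
So -239/421 = [-1; 2, 3, 5, 5, 2].

[-1; 2, 3, 5, 5, 2]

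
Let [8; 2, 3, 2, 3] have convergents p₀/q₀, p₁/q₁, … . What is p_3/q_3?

Using pₖ = aₖpₖ₋₁ + pₖ₋₂, qₖ = aₖqₖ₋₁ + qₖ₋₂ (with p₋₁=1, p₋₂=0, q₋₁=0, q₋₂=1):
  k=0: a=8, p=8, q=1
  k=1: a=2, p=17, q=2
  k=2: a=3, p=59, q=7
  k=3: a=2, p=135, q=16

135/16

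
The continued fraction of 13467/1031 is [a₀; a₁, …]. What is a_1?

13467 = 13·1031 + 64   →  a_0 = 13
1031 = 16·64 + 7   →  a_1 = 16

16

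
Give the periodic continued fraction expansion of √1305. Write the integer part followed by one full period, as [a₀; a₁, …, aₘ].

[36; 8, 72]

a₀ = ⌊√1305⌋ = 36.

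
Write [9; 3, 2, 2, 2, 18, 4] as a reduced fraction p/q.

Using pₖ = aₖpₖ₋₁ + pₖ₋₂ and qₖ = aₖqₖ₋₁ + qₖ₋₂:
  k=0: a=9, p=9, q=1
  k=1: a=3, p=28, q=3
  k=2: a=2, p=65, q=7
  k=3: a=2, p=158, q=17
  k=4: a=2, p=381, q=41
  k=5: a=18, p=7016, q=755
  k=6: a=4, p=28445, q=3061

28445/3061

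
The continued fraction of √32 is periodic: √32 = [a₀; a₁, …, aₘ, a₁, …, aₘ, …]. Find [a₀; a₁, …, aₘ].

a₀ = ⌊√32⌋ = 5.
With m₀=0, d₀=1 and mₖ₊₁ = dₖaₖ − mₖ, dₖ₊₁ = (n − mₖ₊₁²)/dₖ, aₖ₊₁ = ⌊(a₀+mₖ₊₁)/dₖ₊₁⌋:
  k=1: m=5, d=7, a=1
  k=2: m=2, d=4, a=1
  k=3: m=2, d=7, a=1
  k=4: m=5, d=1, a=10
d=1 and a=2a₀=10 at k=4, so the next step gives (m, d) = (5, 7) again — its k=1 value — and the period has length 4.

[5; 1, 1, 1, 10]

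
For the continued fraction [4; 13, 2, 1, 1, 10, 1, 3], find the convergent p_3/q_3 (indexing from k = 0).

Using pₖ = aₖpₖ₋₁ + pₖ₋₂, qₖ = aₖqₖ₋₁ + qₖ₋₂ (with p₋₁=1, p₋₂=0, q₋₁=0, q₋₂=1):
  k=0: a=4, p=4, q=1
  k=1: a=13, p=53, q=13
  k=2: a=2, p=110, q=27
  k=3: a=1, p=163, q=40

163/40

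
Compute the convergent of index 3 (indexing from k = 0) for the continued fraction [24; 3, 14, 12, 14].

Using pₖ = aₖpₖ₋₁ + pₖ₋₂, qₖ = aₖqₖ₋₁ + qₖ₋₂ (with p₋₁=1, p₋₂=0, q₋₁=0, q₋₂=1):
  k=0: a=24, p=24, q=1
  k=1: a=3, p=73, q=3
  k=2: a=14, p=1046, q=43
  k=3: a=12, p=12625, q=519

12625/519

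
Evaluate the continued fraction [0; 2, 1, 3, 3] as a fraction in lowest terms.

13/36

Using pₖ = aₖpₖ₋₁ + pₖ₋₂ and qₖ = aₖqₖ₋₁ + qₖ₋₂:
  k=0: a=0, p=0, q=1
  k=1: a=2, p=1, q=2
  k=2: a=1, p=1, q=3
  k=3: a=3, p=4, q=11
  k=4: a=3, p=13, q=36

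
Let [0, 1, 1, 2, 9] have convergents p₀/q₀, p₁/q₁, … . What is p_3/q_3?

3/5

Using pₖ = aₖpₖ₋₁ + pₖ₋₂, qₖ = aₖqₖ₋₁ + qₖ₋₂ (with p₋₁=1, p₋₂=0, q₋₁=0, q₋₂=1):
  k=0: a=0, p=0, q=1
  k=1: a=1, p=1, q=1
  k=2: a=1, p=1, q=2
  k=3: a=2, p=3, q=5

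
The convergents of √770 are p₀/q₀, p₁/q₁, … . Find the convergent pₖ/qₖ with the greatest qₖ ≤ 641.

√770 = [27; 1, 2, 1, 54, …] (period length 4).
Convergents:
  p_0/q_0 = 27/1
  p_1/q_1 = 28/1
  p_2/q_2 = 83/3
  p_3/q_3 = 111/4
  p_4/q_4 = 6077/219
  p_5/q_5 = 6188/223
  p_6/q_6 = 18453/665
q_5 = 223 ≤ 641 < 665 = q_6, so the answer is 6188/223.

6188/223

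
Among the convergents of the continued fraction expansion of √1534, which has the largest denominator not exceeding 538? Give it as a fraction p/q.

√1534 = [39; 6, 78, …] (period length 2).
Convergents:
  p_0/q_0 = 39/1
  p_1/q_1 = 235/6
  p_2/q_2 = 18369/469
  p_3/q_3 = 110449/2820
q_2 = 469 ≤ 538 < 2820 = q_3, so the answer is 18369/469.

18369/469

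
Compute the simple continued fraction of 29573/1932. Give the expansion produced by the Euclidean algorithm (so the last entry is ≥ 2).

[15; 3, 3, 1, 7, 19]

29573 = 15×1932 + 593
1932 = 3×593 + 153
593 = 3×153 + 134
153 = 1×134 + 19
134 = 7×19 + 1
19 = 19×1 + 0  (stop)
So 29573/1932 = [15; 3, 3, 1, 7, 19].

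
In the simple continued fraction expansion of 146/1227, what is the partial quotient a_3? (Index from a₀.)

2

146 = 0·1227 + 146   →  a_0 = 0
1227 = 8·146 + 59   →  a_1 = 8
146 = 2·59 + 28   →  a_2 = 2
59 = 2·28 + 3   →  a_3 = 2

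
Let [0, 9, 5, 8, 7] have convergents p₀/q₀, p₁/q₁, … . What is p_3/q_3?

Using pₖ = aₖpₖ₋₁ + pₖ₋₂, qₖ = aₖqₖ₋₁ + qₖ₋₂ (with p₋₁=1, p₋₂=0, q₋₁=0, q₋₂=1):
  k=0: a=0, p=0, q=1
  k=1: a=9, p=1, q=9
  k=2: a=5, p=5, q=46
  k=3: a=8, p=41, q=377

41/377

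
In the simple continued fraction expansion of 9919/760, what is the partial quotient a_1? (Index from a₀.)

9919 = 13·760 + 39   →  a_0 = 13
760 = 19·39 + 19   →  a_1 = 19

19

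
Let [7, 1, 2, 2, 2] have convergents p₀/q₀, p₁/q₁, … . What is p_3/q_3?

Using pₖ = aₖpₖ₋₁ + pₖ₋₂, qₖ = aₖqₖ₋₁ + qₖ₋₂ (with p₋₁=1, p₋₂=0, q₋₁=0, q₋₂=1):
  k=0: a=7, p=7, q=1
  k=1: a=1, p=8, q=1
  k=2: a=2, p=23, q=3
  k=3: a=2, p=54, q=7

54/7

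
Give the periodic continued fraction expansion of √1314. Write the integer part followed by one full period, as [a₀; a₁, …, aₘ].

a₀ = ⌊√1314⌋ = 36.
With m₀=0, d₀=1 and mₖ₊₁ = dₖaₖ − mₖ, dₖ₊₁ = (n − mₖ₊₁²)/dₖ, aₖ₊₁ = ⌊(a₀+mₖ₊₁)/dₖ₊₁⌋:
  k=1: m=36, d=18, a=4
  k=2: m=36, d=1, a=72
d=1 and a=2a₀=72 at k=2, so the next step gives (m, d) = (36, 18) again — its k=1 value — and the period has length 2.

[36; 4, 72]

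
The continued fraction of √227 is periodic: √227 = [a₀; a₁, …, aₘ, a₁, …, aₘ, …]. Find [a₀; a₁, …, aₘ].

[15; 15, 30]

a₀ = ⌊√227⌋ = 15.
With m₀=0, d₀=1 and mₖ₊₁ = dₖaₖ − mₖ, dₖ₊₁ = (n − mₖ₊₁²)/dₖ, aₖ₊₁ = ⌊(a₀+mₖ₊₁)/dₖ₊₁⌋:
  k=1: m=15, d=2, a=15
  k=2: m=15, d=1, a=30
d=1 and a=2a₀=30 at k=2, so the next step gives (m, d) = (15, 2) again — its k=1 value — and the period has length 2.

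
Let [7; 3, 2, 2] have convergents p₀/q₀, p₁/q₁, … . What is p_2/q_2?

Using pₖ = aₖpₖ₋₁ + pₖ₋₂, qₖ = aₖqₖ₋₁ + qₖ₋₂ (with p₋₁=1, p₋₂=0, q₋₁=0, q₋₂=1):
  k=0: a=7, p=7, q=1
  k=1: a=3, p=22, q=3
  k=2: a=2, p=51, q=7

51/7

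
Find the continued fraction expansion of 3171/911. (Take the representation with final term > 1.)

3171 = 3×911 + 438
911 = 2×438 + 35
438 = 12×35 + 18
35 = 1×18 + 17
18 = 1×17 + 1
17 = 17×1 + 0  (stop)
So 3171/911 = [3; 2, 12, 1, 1, 17].

[3; 2, 12, 1, 1, 17]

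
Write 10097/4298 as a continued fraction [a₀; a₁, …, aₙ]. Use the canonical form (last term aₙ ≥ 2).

10097 = 2*4298 + 1501
4298 = 2*1501 + 1296
1501 = 1*1296 + 205
1296 = 6*205 + 66
205 = 3*66 + 7
66 = 9*7 + 3
7 = 2*3 + 1
3 = 3*1 + 0  (stop)
So 10097/4298 = [2; 2, 1, 6, 3, 9, 2, 3].

[2; 2, 1, 6, 3, 9, 2, 3]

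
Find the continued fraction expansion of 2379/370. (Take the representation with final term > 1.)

[6; 2, 3, 17, 3]

2379 = 6·370 + 159
370 = 2·159 + 52
159 = 3·52 + 3
52 = 17·3 + 1
3 = 3·1 + 0  (stop)
So 2379/370 = [6; 2, 3, 17, 3].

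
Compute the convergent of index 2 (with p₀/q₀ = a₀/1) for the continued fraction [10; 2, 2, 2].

52/5

Using pₖ = aₖpₖ₋₁ + pₖ₋₂, qₖ = aₖqₖ₋₁ + qₖ₋₂ (with p₋₁=1, p₋₂=0, q₋₁=0, q₋₂=1):
  k=0: a=10, p=10, q=1
  k=1: a=2, p=21, q=2
  k=2: a=2, p=52, q=5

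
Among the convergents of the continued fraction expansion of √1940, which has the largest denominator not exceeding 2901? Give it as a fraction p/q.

√1940 = [44; 22, 88, …] (period length 2).
Convergents:
  p_0/q_0 = 44/1
  p_1/q_1 = 969/22
  p_2/q_2 = 85316/1937
  p_3/q_3 = 1877921/42636
q_2 = 1937 ≤ 2901 < 42636 = q_3, so the answer is 85316/1937.

85316/1937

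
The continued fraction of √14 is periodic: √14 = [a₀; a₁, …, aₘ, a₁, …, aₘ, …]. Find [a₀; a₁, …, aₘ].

[3; 1, 2, 1, 6]

a₀ = ⌊√14⌋ = 3.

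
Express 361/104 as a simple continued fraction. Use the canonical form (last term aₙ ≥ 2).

[3; 2, 8, 6]

361 = 3×104 + 49
104 = 2×49 + 6
49 = 8×6 + 1
6 = 6×1 + 0  (stop)
So 361/104 = [3; 2, 8, 6].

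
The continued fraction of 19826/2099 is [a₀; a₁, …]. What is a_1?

19826 = 9·2099 + 935   →  a_0 = 9
2099 = 2·935 + 229   →  a_1 = 2

2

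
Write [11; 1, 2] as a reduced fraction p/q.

Using pₖ = aₖpₖ₋₁ + pₖ₋₂ and qₖ = aₖqₖ₋₁ + qₖ₋₂:
  k=0: a=11, p=11, q=1
  k=1: a=1, p=12, q=1
  k=2: a=2, p=35, q=3

35/3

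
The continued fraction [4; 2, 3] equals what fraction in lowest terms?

Using pₖ = aₖpₖ₋₁ + pₖ₋₂ and qₖ = aₖqₖ₋₁ + qₖ₋₂:
  k=0: a=4, p=4, q=1
  k=1: a=2, p=9, q=2
  k=2: a=3, p=31, q=7

31/7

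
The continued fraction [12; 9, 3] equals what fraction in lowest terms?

Fold from the inside: start with 3/1.
  9 + 1/3 = 28/3
  12 + 3/28 = 339/28

339/28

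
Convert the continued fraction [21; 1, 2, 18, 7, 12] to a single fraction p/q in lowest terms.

102100/4711

Using pₖ = aₖpₖ₋₁ + pₖ₋₂ and qₖ = aₖqₖ₋₁ + qₖ₋₂:
  k=0: a=21, p=21, q=1
  k=1: a=1, p=22, q=1
  k=2: a=2, p=65, q=3
  k=3: a=18, p=1192, q=55
  k=4: a=7, p=8409, q=388
  k=5: a=12, p=102100, q=4711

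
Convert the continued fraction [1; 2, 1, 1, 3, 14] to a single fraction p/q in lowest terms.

Using pₖ = aₖpₖ₋₁ + pₖ₋₂ and qₖ = aₖqₖ₋₁ + qₖ₋₂:
  k=0: a=1, p=1, q=1
  k=1: a=2, p=3, q=2
  k=2: a=1, p=4, q=3
  k=3: a=1, p=7, q=5
  k=4: a=3, p=25, q=18
  k=5: a=14, p=357, q=257

357/257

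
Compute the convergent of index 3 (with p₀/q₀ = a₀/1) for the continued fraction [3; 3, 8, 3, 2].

259/78

Using pₖ = aₖpₖ₋₁ + pₖ₋₂, qₖ = aₖqₖ₋₁ + qₖ₋₂ (with p₋₁=1, p₋₂=0, q₋₁=0, q₋₂=1):
  k=0: a=3, p=3, q=1
  k=1: a=3, p=10, q=3
  k=2: a=8, p=83, q=25
  k=3: a=3, p=259, q=78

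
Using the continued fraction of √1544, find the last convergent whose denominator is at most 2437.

√1544 = [39; 3, 2, 2, 9, 2, 2, 3, 78, …] (period length 8).
Convergents:
  p_0/q_0 = 39/1
  p_1/q_1 = 118/3
  p_2/q_2 = 275/7
  p_3/q_3 = 668/17
  p_4/q_4 = 6287/160
  p_5/q_5 = 13242/337
  p_6/q_6 = 32771/834
  p_7/q_7 = 111555/2839
q_6 = 834 ≤ 2437 < 2839 = q_7, so the answer is 32771/834.

32771/834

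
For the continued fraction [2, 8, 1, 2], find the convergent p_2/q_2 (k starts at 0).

Using pₖ = aₖpₖ₋₁ + pₖ₋₂, qₖ = aₖqₖ₋₁ + qₖ₋₂ (with p₋₁=1, p₋₂=0, q₋₁=0, q₋₂=1):
  k=0: a=2, p=2, q=1
  k=1: a=8, p=17, q=8
  k=2: a=1, p=19, q=9

19/9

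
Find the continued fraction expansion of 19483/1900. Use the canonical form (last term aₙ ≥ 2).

[10; 3, 1, 14, 10, 1, 2]

19483 = 10*1900 + 483
1900 = 3*483 + 451
483 = 1*451 + 32
451 = 14*32 + 3
32 = 10*3 + 2
3 = 1*2 + 1
2 = 2*1 + 0  (stop)
So 19483/1900 = [10; 3, 1, 14, 10, 1, 2].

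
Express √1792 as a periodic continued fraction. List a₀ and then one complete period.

a₀ = ⌊√1792⌋ = 42.
With m₀=0, d₀=1 and mₖ₊₁ = dₖaₖ − mₖ, dₖ₊₁ = (n − mₖ₊₁²)/dₖ, aₖ₊₁ = ⌊(a₀+mₖ₊₁)/dₖ₊₁⌋:
  k=1: m=42, d=28, a=3
  k=2: m=42, d=1, a=84
d=1 and a=2a₀=84 at k=2, so the next step gives (m, d) = (42, 28) again — its k=1 value — and the period has length 2.

[42; 3, 84]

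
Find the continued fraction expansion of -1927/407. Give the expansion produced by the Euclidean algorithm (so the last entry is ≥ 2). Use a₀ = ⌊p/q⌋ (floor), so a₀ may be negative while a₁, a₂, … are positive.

-1927 = -5*407 + 108
407 = 3*108 + 83
108 = 1*83 + 25
83 = 3*25 + 8
25 = 3*8 + 1
8 = 8*1 + 0  (stop)
So -1927/407 = [-5; 3, 1, 3, 3, 8].

[-5; 3, 1, 3, 3, 8]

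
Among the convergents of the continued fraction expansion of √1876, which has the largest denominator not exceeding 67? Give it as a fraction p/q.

√1876 = [43; 3, 5, 12, 5, 3, 86, …] (period length 6).
Convergents:
  p_0/q_0 = 43/1
  p_1/q_1 = 130/3
  p_2/q_2 = 693/16
  p_3/q_3 = 8446/195
q_2 = 16 ≤ 67 < 195 = q_3, so the answer is 693/16.

693/16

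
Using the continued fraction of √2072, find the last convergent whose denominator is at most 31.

1229/27

√2072 = [45; 1, 1, 12, 1, 1, 90, …] (period length 6).
Convergents:
  p_0/q_0 = 45/1
  p_1/q_1 = 46/1
  p_2/q_2 = 91/2
  p_3/q_3 = 1138/25
  p_4/q_4 = 1229/27
  p_5/q_5 = 2367/52
q_4 = 27 ≤ 31 < 52 = q_5, so the answer is 1229/27.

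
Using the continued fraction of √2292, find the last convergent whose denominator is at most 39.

√2292 = [47; 1, 6, 1, 94, …] (period length 4).
Convergents:
  p_0/q_0 = 47/1
  p_1/q_1 = 48/1
  p_2/q_2 = 335/7
  p_3/q_3 = 383/8
  p_4/q_4 = 36337/759
q_3 = 8 ≤ 39 < 759 = q_4, so the answer is 383/8.

383/8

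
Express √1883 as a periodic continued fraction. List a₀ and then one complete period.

a₀ = ⌊√1883⌋ = 43.
With m₀=0, d₀=1 and mₖ₊₁ = dₖaₖ − mₖ, dₖ₊₁ = (n − mₖ₊₁²)/dₖ, aₖ₊₁ = ⌊(a₀+mₖ₊₁)/dₖ₊₁⌋:
  k=1: m=43, d=34, a=2
  k=2: m=25, d=37, a=1
  k=3: m=12, d=47, a=1
  k=4: m=35, d=14, a=5
  k=5: m=35, d=47, a=1
  k=6: m=12, d=37, a=1
  k=7: m=25, d=34, a=2
  k=8: m=43, d=1, a=86
d=1 and a=2a₀=86 at k=8, so the next step gives (m, d) = (43, 34) again — its k=1 value — and the period has length 8.

[43; 2, 1, 1, 5, 1, 1, 2, 86]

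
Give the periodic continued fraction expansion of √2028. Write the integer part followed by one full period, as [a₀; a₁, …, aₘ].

a₀ = ⌊√2028⌋ = 45.
With m₀=0, d₀=1 and mₖ₊₁ = dₖaₖ − mₖ, dₖ₊₁ = (n − mₖ₊₁²)/dₖ, aₖ₊₁ = ⌊(a₀+mₖ₊₁)/dₖ₊₁⌋:
  k=1: m=45, d=3, a=30
  k=2: m=45, d=1, a=90
d=1 and a=2a₀=90 at k=2, so the next step gives (m, d) = (45, 3) again — its k=1 value — and the period has length 2.

[45; 30, 90]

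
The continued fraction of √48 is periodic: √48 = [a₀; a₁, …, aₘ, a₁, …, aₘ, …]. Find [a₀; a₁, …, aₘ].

[6; 1, 12]

a₀ = ⌊√48⌋ = 6.
With m₀=0, d₀=1 and mₖ₊₁ = dₖaₖ − mₖ, dₖ₊₁ = (n − mₖ₊₁²)/dₖ, aₖ₊₁ = ⌊(a₀+mₖ₊₁)/dₖ₊₁⌋:
  k=1: m=6, d=12, a=1
  k=2: m=6, d=1, a=12
d=1 and a=2a₀=12 at k=2, so the next step gives (m, d) = (6, 12) again — its k=1 value — and the period has length 2.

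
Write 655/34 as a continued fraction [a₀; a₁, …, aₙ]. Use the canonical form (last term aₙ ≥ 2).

[19; 3, 1, 3, 2]

655 = 19*34 + 9
34 = 3*9 + 7
9 = 1*7 + 2
7 = 3*2 + 1
2 = 2*1 + 0  (stop)
So 655/34 = [19; 3, 1, 3, 2].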